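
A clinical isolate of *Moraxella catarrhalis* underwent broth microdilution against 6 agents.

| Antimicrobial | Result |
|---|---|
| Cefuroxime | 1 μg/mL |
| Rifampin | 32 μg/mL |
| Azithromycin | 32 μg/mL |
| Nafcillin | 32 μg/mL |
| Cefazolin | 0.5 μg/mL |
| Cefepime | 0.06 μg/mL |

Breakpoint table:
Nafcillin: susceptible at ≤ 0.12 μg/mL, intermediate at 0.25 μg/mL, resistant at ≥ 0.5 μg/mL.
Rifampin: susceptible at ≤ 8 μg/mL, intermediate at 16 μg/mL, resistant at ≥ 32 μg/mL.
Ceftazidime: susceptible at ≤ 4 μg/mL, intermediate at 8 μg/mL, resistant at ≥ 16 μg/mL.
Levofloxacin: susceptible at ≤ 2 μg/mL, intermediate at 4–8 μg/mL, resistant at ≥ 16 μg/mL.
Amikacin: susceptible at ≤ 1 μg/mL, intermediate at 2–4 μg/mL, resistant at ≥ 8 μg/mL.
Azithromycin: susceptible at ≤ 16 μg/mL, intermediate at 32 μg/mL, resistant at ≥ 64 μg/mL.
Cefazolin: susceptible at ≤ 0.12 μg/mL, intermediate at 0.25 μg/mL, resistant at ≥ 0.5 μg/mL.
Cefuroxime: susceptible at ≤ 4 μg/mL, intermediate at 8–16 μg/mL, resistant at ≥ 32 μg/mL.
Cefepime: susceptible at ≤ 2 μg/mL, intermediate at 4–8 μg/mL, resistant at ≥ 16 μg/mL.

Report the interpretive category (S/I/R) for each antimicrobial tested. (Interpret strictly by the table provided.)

S, R, I, R, R, S

Cefuroxime: 1 μg/mL is ≤ 4 μg/mL ⇒ S
Rifampin 32 μg/mL: ≥ 32 μg/mL → Resistant
Azithromycin: 32 μg/mL is = 32 μg/mL → Intermediate
Nafcillin (32 μg/mL) ≥ 0.5 μg/mL ⇒ Resistant
Cefazolin (0.5 μg/mL) ≥ 0.5 μg/mL — Resistant
Cefepime (0.06 μg/mL) ≤ 2 μg/mL — Susceptible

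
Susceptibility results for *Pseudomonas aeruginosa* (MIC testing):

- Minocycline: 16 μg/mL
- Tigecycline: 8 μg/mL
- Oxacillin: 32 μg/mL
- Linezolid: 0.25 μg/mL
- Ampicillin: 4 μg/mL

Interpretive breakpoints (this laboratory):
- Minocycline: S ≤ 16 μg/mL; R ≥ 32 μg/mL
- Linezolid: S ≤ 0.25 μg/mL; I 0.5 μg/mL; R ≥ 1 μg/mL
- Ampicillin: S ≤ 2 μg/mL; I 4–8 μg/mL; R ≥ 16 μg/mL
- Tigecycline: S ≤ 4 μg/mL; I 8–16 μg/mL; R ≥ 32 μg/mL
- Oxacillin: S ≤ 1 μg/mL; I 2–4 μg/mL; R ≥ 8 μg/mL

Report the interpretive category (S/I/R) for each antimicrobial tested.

Minocycline: 16 μg/mL is ≤ 16 μg/mL ⇒ susceptible
Tigecycline (8 μg/mL) in 8–16 μg/mL → Intermediate
Oxacillin: 32 μg/mL is ≥ 8 μg/mL — R
Linezolid (0.25 μg/mL) ≤ 0.25 μg/mL — S
Ampicillin: 4 μg/mL is in 4–8 μg/mL ⇒ I

S, I, R, S, I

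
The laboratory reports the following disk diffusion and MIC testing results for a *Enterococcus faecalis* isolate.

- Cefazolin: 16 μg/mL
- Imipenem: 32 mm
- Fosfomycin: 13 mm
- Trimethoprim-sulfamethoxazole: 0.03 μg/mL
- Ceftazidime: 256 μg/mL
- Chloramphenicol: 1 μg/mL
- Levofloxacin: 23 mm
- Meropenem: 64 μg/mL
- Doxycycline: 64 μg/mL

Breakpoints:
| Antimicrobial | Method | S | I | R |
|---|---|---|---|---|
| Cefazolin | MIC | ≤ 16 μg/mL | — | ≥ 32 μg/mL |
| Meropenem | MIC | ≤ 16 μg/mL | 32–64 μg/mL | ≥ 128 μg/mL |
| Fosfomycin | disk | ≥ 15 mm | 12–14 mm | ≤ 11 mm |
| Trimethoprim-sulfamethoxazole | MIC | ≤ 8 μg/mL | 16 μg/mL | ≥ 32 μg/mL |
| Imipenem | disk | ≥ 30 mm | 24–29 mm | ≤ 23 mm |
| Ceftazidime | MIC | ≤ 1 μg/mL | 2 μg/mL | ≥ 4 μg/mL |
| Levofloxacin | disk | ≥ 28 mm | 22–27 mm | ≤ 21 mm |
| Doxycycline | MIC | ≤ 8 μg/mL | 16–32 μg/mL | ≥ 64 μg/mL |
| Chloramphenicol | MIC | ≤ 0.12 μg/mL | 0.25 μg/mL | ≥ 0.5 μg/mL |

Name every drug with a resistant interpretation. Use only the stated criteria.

ceftazidime, chloramphenicol, doxycycline

Cefazolin 16 μg/mL: ≤ 16 μg/mL ⇒ S
Imipenem: 32 mm is ≥ 30 mm → S
Fosfomycin 13 mm: in 12–14 mm → intermediate
Trimethoprim-sulfamethoxazole 0.03 μg/mL: ≤ 8 μg/mL — susceptible
Ceftazidime 256 μg/mL: ≥ 4 μg/mL — Resistant
Chloramphenicol (1 μg/mL) ≥ 0.5 μg/mL — resistant
Levofloxacin 23 mm: in 22–27 mm → Intermediate
Meropenem (64 μg/mL) in 32–64 μg/mL → Intermediate
Doxycycline 64 μg/mL: ≥ 64 μg/mL — R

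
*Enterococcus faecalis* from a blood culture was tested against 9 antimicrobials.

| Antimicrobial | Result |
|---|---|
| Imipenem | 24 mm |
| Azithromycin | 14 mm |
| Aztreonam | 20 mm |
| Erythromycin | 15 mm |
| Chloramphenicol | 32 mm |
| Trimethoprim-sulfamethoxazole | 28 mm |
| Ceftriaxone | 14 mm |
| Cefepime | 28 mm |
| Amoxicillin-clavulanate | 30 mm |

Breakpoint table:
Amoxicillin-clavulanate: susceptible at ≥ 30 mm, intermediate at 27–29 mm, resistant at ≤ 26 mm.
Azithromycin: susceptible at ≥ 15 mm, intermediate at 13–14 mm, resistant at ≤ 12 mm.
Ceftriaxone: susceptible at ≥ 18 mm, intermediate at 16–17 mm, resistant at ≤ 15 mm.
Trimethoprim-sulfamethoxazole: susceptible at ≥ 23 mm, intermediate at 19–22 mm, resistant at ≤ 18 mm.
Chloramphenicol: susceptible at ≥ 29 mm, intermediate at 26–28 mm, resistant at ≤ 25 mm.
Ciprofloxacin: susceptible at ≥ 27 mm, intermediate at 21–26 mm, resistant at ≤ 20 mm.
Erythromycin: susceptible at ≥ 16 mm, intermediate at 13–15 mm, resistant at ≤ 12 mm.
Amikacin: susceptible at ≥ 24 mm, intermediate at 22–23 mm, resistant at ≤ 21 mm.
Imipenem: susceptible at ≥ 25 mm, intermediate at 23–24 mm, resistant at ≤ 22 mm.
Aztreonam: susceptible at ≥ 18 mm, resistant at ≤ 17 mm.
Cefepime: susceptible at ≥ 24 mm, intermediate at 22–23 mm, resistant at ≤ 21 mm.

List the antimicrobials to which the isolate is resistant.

ceftriaxone

Imipenem (24 mm) in 23–24 mm → intermediate
Azithromycin 14 mm: in 13–14 mm → Intermediate
Aztreonam (20 mm) ≥ 18 mm — S
Erythromycin (15 mm) in 13–15 mm ⇒ intermediate
Chloramphenicol (32 mm) ≥ 29 mm → S
Trimethoprim-sulfamethoxazole (28 mm) ≥ 23 mm — susceptible
Ceftriaxone: 14 mm is ≤ 15 mm → R
Cefepime (28 mm) ≥ 24 mm — susceptible
Amoxicillin-clavulanate (30 mm) ≥ 30 mm ⇒ susceptible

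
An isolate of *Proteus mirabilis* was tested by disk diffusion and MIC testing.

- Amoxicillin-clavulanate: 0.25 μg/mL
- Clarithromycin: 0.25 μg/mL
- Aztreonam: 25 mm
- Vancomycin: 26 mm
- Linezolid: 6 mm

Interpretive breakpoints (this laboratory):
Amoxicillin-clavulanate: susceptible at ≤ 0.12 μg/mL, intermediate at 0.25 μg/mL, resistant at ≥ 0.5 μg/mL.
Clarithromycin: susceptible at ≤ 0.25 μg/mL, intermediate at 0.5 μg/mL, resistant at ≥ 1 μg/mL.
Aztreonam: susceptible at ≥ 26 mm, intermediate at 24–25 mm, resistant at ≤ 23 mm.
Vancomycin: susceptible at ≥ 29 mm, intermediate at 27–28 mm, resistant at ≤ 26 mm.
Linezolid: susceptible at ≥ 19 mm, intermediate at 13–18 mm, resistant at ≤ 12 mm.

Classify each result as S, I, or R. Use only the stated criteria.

Amoxicillin-clavulanate: 0.25 μg/mL is = 0.25 μg/mL ⇒ intermediate
Clarithromycin: 0.25 μg/mL is ≤ 0.25 μg/mL → S
Aztreonam 25 mm: in 24–25 mm — intermediate
Vancomycin 26 mm: ≤ 26 mm → resistant
Linezolid: 6 mm is ≤ 12 mm ⇒ resistant

I, S, I, R, R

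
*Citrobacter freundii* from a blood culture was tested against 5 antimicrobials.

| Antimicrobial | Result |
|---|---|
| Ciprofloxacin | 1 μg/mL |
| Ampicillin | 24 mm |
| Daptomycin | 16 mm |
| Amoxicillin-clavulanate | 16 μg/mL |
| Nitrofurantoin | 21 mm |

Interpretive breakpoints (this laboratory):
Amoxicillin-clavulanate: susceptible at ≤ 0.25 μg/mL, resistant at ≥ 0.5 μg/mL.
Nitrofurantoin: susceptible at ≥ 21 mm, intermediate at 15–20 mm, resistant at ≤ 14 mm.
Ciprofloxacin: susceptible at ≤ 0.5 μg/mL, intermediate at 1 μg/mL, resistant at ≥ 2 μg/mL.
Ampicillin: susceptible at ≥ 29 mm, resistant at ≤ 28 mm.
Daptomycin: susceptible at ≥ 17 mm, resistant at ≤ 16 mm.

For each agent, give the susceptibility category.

Ciprofloxacin (1 μg/mL) = 1 μg/mL ⇒ Intermediate
Ampicillin: 24 mm is ≤ 28 mm ⇒ resistant
Daptomycin 16 mm: ≤ 16 mm — resistant
Amoxicillin-clavulanate (16 μg/mL) ≥ 0.5 μg/mL ⇒ Resistant
Nitrofurantoin 21 mm: ≥ 21 mm ⇒ Susceptible

I, R, R, R, S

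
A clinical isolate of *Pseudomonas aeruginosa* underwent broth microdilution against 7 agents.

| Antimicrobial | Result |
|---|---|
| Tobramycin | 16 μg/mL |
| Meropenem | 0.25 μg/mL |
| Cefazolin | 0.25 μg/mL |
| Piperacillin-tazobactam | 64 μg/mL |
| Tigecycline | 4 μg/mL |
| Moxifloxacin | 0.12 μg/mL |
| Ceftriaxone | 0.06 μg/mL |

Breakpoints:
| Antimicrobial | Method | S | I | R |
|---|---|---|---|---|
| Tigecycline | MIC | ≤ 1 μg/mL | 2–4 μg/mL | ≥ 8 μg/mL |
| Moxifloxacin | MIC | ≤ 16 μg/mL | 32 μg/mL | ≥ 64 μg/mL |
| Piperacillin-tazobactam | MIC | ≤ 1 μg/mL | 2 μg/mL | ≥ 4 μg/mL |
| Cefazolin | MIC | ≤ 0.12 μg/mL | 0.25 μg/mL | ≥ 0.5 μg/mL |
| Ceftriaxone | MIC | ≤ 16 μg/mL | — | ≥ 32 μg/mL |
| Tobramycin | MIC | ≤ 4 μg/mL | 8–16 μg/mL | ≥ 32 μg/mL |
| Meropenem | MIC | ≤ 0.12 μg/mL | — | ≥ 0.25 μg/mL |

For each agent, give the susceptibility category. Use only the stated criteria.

I, R, I, R, I, S, S

Tobramycin: 16 μg/mL is in 8–16 μg/mL → intermediate
Meropenem 0.25 μg/mL: ≥ 0.25 μg/mL → R
Cefazolin (0.25 μg/mL) = 0.25 μg/mL — Intermediate
Piperacillin-tazobactam: 64 μg/mL is ≥ 4 μg/mL — resistant
Tigecycline 4 μg/mL: in 2–4 μg/mL → I
Moxifloxacin (0.12 μg/mL) ≤ 16 μg/mL — S
Ceftriaxone 0.06 μg/mL: ≤ 16 μg/mL — S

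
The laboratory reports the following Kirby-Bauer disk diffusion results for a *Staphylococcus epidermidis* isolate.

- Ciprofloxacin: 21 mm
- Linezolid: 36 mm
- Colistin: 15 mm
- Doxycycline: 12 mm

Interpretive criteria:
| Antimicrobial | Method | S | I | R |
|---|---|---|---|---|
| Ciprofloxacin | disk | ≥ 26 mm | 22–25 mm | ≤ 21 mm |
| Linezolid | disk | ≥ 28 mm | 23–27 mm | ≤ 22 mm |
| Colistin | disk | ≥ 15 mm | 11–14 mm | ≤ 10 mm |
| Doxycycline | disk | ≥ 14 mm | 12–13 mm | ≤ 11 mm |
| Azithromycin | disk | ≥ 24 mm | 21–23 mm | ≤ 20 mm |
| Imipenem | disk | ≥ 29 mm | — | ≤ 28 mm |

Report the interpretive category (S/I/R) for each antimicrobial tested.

Ciprofloxacin 21 mm: ≤ 21 mm ⇒ resistant
Linezolid: 36 mm is ≥ 28 mm — S
Colistin: 15 mm is ≥ 15 mm → S
Doxycycline (12 mm) in 12–13 mm ⇒ intermediate

R, S, S, I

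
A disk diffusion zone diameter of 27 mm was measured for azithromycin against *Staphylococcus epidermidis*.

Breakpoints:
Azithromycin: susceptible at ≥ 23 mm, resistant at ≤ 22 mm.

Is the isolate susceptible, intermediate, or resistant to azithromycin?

S

Azithromycin: 27 mm is ≥ 23 mm ⇒ S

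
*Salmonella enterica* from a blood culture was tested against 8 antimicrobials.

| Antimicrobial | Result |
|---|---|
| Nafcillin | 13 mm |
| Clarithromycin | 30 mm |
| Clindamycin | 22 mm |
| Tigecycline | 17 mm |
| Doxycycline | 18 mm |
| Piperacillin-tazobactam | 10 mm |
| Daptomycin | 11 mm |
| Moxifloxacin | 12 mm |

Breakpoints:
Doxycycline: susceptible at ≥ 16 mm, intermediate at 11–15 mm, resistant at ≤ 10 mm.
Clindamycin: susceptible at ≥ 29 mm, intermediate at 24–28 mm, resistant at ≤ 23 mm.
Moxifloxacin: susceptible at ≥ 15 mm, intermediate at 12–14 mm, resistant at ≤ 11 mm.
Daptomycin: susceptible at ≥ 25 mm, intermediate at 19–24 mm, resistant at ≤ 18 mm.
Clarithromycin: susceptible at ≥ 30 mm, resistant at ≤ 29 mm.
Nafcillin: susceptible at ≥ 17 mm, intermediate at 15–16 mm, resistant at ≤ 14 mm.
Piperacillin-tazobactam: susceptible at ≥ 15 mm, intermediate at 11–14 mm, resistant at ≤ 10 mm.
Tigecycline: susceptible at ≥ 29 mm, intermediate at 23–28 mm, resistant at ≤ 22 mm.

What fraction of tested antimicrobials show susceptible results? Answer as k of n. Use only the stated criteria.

Nafcillin 13 mm: ≤ 14 mm — Resistant
Clarithromycin (30 mm) ≥ 30 mm → susceptible
Clindamycin: 22 mm is ≤ 23 mm — resistant
Tigecycline (17 mm) ≤ 22 mm ⇒ Resistant
Doxycycline (18 mm) ≥ 16 mm → susceptible
Piperacillin-tazobactam (10 mm) ≤ 10 mm — Resistant
Daptomycin: 11 mm is ≤ 18 mm → Resistant
Moxifloxacin: 12 mm is in 12–14 mm — intermediate
Susceptible: 2/8

2 of 8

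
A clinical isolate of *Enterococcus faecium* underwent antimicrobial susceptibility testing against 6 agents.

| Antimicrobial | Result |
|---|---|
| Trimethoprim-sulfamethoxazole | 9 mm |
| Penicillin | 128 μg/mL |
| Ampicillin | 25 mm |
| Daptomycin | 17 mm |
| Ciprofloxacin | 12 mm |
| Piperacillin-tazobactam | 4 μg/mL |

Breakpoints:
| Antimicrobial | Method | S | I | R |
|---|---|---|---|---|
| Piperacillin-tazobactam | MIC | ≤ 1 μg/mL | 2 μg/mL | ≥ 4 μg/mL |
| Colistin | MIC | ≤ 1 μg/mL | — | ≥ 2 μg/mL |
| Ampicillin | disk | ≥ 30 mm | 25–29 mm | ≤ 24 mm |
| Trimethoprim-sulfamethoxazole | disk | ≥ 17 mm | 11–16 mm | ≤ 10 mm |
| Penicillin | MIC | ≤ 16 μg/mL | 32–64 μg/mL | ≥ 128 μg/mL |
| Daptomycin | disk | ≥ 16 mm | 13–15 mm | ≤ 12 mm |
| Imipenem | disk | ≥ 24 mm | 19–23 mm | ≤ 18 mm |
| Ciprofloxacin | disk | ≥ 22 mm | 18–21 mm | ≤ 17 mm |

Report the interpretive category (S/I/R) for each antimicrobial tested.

R, R, I, S, R, R

Trimethoprim-sulfamethoxazole (9 mm) ≤ 10 mm — resistant
Penicillin 128 μg/mL: ≥ 128 μg/mL → R
Ampicillin: 25 mm is in 25–29 mm ⇒ intermediate
Daptomycin: 17 mm is ≥ 16 mm → susceptible
Ciprofloxacin: 12 mm is ≤ 17 mm → Resistant
Piperacillin-tazobactam (4 μg/mL) ≥ 4 μg/mL ⇒ Resistant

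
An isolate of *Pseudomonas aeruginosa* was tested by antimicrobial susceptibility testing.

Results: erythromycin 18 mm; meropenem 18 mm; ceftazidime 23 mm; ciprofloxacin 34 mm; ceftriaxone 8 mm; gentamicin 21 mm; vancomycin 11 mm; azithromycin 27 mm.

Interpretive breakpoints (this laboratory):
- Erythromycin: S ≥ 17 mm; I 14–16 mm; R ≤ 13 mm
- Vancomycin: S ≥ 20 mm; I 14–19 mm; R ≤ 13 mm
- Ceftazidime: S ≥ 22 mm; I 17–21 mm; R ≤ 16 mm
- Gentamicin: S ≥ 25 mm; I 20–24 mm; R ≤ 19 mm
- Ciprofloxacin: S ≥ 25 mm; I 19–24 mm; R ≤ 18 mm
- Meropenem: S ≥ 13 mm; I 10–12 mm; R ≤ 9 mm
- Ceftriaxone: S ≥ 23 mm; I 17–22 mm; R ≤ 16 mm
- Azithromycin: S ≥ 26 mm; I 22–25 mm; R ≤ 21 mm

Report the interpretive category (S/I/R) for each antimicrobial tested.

S, S, S, S, R, I, R, S

Erythromycin (18 mm) ≥ 17 mm ⇒ susceptible
Meropenem: 18 mm is ≥ 13 mm → susceptible
Ceftazidime: 23 mm is ≥ 22 mm ⇒ Susceptible
Ciprofloxacin 34 mm: ≥ 25 mm — S
Ceftriaxone 8 mm: ≤ 16 mm — resistant
Gentamicin: 21 mm is in 20–24 mm → I
Vancomycin: 11 mm is ≤ 13 mm ⇒ resistant
Azithromycin: 27 mm is ≥ 26 mm — susceptible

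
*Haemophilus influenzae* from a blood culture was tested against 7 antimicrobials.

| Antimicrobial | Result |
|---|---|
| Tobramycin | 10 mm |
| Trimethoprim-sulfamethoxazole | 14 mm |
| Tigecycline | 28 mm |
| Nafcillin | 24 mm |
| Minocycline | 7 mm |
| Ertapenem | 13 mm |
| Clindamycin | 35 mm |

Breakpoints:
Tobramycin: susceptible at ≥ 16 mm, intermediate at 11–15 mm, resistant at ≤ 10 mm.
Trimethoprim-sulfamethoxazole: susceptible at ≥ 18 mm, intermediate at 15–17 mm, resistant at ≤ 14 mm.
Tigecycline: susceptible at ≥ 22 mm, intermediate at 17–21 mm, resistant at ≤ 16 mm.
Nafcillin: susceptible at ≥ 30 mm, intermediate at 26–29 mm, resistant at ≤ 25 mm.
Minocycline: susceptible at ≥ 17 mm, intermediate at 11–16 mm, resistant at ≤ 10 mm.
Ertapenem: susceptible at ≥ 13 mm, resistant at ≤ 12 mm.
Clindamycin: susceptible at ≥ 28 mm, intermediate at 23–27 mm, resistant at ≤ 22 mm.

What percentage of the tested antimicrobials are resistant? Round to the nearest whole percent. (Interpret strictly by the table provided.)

57%

Tobramycin (10 mm) ≤ 10 mm → Resistant
Trimethoprim-sulfamethoxazole 14 mm: ≤ 14 mm ⇒ Resistant
Tigecycline: 28 mm is ≥ 22 mm → susceptible
Nafcillin: 24 mm is ≤ 25 mm — resistant
Minocycline (7 mm) ≤ 10 mm → resistant
Ertapenem (13 mm) ≥ 13 mm — susceptible
Clindamycin: 35 mm is ≥ 28 mm ⇒ susceptible
Resistant: 4/7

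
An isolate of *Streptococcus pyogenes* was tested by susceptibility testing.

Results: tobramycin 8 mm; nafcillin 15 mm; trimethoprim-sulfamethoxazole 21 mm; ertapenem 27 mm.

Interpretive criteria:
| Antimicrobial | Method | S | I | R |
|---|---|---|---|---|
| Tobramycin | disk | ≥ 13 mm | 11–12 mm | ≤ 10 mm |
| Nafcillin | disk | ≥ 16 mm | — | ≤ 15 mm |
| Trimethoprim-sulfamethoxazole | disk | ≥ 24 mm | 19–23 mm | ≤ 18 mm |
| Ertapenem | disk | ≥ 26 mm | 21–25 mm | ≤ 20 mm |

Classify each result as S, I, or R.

Tobramycin (8 mm) ≤ 10 mm ⇒ resistant
Nafcillin: 15 mm is ≤ 15 mm — Resistant
Trimethoprim-sulfamethoxazole (21 mm) in 19–23 mm — I
Ertapenem: 27 mm is ≥ 26 mm ⇒ S

R, R, I, S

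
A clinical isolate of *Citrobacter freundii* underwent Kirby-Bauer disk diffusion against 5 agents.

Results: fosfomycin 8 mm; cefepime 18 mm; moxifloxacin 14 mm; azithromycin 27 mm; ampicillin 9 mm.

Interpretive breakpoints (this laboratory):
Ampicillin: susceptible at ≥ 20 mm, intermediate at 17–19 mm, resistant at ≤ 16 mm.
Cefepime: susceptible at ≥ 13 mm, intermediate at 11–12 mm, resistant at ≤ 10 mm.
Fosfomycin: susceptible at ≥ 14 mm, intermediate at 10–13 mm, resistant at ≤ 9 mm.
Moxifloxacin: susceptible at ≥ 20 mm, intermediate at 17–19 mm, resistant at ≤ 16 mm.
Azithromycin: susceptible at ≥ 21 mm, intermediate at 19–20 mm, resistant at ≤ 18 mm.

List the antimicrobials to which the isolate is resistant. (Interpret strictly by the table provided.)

fosfomycin, moxifloxacin, ampicillin

Fosfomycin: 8 mm is ≤ 9 mm — resistant
Cefepime: 18 mm is ≥ 13 mm — susceptible
Moxifloxacin 14 mm: ≤ 16 mm → resistant
Azithromycin (27 mm) ≥ 21 mm ⇒ Susceptible
Ampicillin (9 mm) ≤ 16 mm → resistant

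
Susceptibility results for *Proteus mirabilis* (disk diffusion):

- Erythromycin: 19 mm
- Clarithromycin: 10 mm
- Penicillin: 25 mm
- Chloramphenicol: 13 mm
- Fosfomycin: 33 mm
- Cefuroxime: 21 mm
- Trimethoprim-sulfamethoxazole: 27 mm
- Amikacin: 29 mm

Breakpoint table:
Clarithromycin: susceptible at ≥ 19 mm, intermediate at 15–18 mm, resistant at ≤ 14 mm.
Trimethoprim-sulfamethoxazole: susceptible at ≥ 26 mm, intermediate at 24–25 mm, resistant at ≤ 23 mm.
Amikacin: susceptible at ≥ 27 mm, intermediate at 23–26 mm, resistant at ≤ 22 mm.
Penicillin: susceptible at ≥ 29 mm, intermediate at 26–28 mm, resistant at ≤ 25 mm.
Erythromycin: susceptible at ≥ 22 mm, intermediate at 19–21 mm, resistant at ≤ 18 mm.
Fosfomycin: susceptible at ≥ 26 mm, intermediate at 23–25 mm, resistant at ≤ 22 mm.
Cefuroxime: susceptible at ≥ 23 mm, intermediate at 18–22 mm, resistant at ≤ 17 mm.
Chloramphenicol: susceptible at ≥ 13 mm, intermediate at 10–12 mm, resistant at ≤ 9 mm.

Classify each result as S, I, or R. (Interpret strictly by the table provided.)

I, R, R, S, S, I, S, S

Erythromycin 19 mm: in 19–21 mm → I
Clarithromycin: 10 mm is ≤ 14 mm → Resistant
Penicillin 25 mm: ≤ 25 mm → Resistant
Chloramphenicol (13 mm) ≥ 13 mm — susceptible
Fosfomycin: 33 mm is ≥ 26 mm → Susceptible
Cefuroxime: 21 mm is in 18–22 mm → Intermediate
Trimethoprim-sulfamethoxazole: 27 mm is ≥ 26 mm ⇒ Susceptible
Amikacin: 29 mm is ≥ 27 mm — Susceptible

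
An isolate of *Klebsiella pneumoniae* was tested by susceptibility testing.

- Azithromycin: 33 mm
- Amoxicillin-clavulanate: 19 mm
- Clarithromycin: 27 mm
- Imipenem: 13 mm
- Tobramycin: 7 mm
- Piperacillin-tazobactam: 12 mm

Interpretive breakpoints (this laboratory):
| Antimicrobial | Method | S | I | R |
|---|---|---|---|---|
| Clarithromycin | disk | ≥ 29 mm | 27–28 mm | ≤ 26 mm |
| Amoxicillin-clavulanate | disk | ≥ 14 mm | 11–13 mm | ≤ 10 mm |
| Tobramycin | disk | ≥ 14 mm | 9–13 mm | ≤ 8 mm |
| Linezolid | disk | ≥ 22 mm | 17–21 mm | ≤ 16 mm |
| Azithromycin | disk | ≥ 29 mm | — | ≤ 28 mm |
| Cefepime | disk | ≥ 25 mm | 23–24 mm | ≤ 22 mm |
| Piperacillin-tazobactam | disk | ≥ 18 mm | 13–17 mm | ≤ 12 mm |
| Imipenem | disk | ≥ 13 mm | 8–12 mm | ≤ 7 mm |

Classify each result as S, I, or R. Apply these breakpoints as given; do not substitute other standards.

Azithromycin 33 mm: ≥ 29 mm → S
Amoxicillin-clavulanate 19 mm: ≥ 14 mm — Susceptible
Clarithromycin 27 mm: in 27–28 mm — Intermediate
Imipenem: 13 mm is ≥ 13 mm ⇒ S
Tobramycin: 7 mm is ≤ 8 mm — resistant
Piperacillin-tazobactam (12 mm) ≤ 12 mm ⇒ R

S, S, I, S, R, R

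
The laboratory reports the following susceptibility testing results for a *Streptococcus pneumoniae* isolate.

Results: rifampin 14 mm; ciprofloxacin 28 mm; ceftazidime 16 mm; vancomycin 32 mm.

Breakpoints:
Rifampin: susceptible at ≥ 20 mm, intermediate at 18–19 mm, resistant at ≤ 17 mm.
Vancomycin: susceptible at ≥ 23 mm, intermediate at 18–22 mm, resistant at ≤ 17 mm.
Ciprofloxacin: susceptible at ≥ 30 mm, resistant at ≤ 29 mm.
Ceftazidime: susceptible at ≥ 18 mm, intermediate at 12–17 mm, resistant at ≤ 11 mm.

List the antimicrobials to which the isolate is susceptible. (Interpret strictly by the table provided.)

vancomycin

Rifampin (14 mm) ≤ 17 mm → resistant
Ciprofloxacin (28 mm) ≤ 29 mm → R
Ceftazidime 16 mm: in 12–17 mm ⇒ intermediate
Vancomycin: 32 mm is ≥ 23 mm — S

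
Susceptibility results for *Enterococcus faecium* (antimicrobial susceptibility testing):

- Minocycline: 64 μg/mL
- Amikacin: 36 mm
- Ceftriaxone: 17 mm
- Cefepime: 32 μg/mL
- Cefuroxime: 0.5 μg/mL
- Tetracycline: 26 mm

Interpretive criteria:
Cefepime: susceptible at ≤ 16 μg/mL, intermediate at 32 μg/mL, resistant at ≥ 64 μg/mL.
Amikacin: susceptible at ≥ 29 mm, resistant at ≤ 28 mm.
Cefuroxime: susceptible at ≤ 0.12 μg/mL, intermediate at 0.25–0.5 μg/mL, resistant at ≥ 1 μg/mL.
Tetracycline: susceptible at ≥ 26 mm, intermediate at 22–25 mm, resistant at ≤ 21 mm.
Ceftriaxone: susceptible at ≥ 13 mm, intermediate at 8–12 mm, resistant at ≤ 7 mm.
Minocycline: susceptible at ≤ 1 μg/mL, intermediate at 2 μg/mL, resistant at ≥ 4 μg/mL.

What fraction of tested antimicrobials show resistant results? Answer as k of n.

Minocycline 64 μg/mL: ≥ 4 μg/mL ⇒ Resistant
Amikacin (36 mm) ≥ 29 mm → S
Ceftriaxone: 17 mm is ≥ 13 mm → Susceptible
Cefepime: 32 μg/mL is = 32 μg/mL ⇒ intermediate
Cefuroxime: 0.5 μg/mL is in 0.25–0.5 μg/mL → Intermediate
Tetracycline (26 mm) ≥ 26 mm — susceptible
Resistant: 1/6

1 of 6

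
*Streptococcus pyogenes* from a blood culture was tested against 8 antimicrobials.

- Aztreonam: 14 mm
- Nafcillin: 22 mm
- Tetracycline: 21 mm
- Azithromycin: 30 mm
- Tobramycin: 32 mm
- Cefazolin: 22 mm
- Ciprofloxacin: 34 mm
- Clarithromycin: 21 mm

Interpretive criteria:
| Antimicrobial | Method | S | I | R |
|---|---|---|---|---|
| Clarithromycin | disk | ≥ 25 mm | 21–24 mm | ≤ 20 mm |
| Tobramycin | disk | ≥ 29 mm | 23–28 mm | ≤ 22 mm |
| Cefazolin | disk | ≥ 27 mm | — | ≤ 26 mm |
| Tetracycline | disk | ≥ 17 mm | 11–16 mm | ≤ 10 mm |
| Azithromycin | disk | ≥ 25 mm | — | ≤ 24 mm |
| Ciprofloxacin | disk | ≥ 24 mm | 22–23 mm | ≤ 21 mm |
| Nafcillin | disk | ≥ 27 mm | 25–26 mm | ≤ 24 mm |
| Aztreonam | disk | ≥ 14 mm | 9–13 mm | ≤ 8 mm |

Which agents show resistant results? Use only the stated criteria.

nafcillin, cefazolin

Aztreonam 14 mm: ≥ 14 mm ⇒ susceptible
Nafcillin: 22 mm is ≤ 24 mm ⇒ resistant
Tetracycline 21 mm: ≥ 17 mm → Susceptible
Azithromycin 30 mm: ≥ 25 mm — susceptible
Tobramycin 32 mm: ≥ 29 mm ⇒ susceptible
Cefazolin: 22 mm is ≤ 26 mm → R
Ciprofloxacin (34 mm) ≥ 24 mm ⇒ susceptible
Clarithromycin 21 mm: in 21–24 mm — Intermediate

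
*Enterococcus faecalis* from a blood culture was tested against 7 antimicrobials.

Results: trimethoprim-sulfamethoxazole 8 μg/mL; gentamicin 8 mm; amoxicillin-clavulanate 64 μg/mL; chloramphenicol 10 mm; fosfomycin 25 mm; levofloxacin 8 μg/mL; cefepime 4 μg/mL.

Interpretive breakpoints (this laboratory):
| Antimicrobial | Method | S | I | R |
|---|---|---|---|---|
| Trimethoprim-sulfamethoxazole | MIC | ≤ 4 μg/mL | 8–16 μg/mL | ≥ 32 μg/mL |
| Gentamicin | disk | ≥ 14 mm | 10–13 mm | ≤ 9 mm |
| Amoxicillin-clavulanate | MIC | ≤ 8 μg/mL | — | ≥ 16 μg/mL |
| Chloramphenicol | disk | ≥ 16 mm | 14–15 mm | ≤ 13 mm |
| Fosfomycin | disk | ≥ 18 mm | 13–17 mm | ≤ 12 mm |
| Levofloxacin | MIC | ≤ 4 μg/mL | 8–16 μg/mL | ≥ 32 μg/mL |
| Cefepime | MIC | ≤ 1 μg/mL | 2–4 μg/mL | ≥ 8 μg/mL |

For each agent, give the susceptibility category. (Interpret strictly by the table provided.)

Trimethoprim-sulfamethoxazole 8 μg/mL: in 8–16 μg/mL ⇒ I
Gentamicin (8 mm) ≤ 9 mm — Resistant
Amoxicillin-clavulanate (64 μg/mL) ≥ 16 μg/mL → resistant
Chloramphenicol: 10 mm is ≤ 13 mm — resistant
Fosfomycin: 25 mm is ≥ 18 mm → susceptible
Levofloxacin: 8 μg/mL is in 8–16 μg/mL → Intermediate
Cefepime (4 μg/mL) in 2–4 μg/mL → intermediate

I, R, R, R, S, I, I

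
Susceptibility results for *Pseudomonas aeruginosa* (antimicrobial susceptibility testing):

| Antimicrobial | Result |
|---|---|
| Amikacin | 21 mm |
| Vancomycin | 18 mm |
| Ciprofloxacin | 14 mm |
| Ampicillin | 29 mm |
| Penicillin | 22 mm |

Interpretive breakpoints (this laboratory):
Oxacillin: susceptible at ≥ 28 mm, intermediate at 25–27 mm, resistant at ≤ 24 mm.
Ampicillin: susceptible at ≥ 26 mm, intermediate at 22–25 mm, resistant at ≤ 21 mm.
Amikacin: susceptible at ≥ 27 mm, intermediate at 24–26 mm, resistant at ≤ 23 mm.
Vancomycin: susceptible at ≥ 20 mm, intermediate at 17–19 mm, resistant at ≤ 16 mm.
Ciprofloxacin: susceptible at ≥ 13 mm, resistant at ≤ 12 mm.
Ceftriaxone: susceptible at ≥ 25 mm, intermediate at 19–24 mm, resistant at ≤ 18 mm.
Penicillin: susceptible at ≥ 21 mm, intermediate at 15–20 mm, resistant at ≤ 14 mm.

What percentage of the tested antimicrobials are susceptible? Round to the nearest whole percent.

60%

Amikacin (21 mm) ≤ 23 mm → resistant
Vancomycin (18 mm) in 17–19 mm — intermediate
Ciprofloxacin (14 mm) ≥ 13 mm — susceptible
Ampicillin (29 mm) ≥ 26 mm ⇒ susceptible
Penicillin: 22 mm is ≥ 21 mm — susceptible
Susceptible: 3/5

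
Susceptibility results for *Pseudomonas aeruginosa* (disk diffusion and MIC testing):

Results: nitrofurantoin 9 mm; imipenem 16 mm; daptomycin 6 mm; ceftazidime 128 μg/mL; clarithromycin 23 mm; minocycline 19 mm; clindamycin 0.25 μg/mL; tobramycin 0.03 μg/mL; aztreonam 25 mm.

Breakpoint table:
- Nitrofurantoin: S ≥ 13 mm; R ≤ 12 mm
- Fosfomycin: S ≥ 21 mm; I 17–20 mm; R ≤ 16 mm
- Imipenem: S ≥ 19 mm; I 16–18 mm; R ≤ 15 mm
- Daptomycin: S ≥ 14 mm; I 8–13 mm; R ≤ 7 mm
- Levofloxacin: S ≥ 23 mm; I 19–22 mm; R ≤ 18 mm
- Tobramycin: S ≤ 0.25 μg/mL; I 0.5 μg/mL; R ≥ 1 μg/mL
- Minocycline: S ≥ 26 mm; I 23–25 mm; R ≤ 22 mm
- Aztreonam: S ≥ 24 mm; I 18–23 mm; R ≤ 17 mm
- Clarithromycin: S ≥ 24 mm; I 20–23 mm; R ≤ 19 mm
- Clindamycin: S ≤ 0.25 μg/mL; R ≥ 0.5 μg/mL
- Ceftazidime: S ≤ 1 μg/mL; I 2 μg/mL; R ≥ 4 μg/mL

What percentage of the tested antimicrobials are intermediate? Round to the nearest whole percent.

22%

Nitrofurantoin (9 mm) ≤ 12 mm ⇒ resistant
Imipenem (16 mm) in 16–18 mm ⇒ I
Daptomycin: 6 mm is ≤ 7 mm → resistant
Ceftazidime (128 μg/mL) ≥ 4 μg/mL → Resistant
Clarithromycin 23 mm: in 20–23 mm ⇒ I
Minocycline 19 mm: ≤ 22 mm → R
Clindamycin: 0.25 μg/mL is ≤ 0.25 μg/mL → susceptible
Tobramycin: 0.03 μg/mL is ≤ 0.25 μg/mL ⇒ susceptible
Aztreonam (25 mm) ≥ 24 mm — S
Intermediate: 2/9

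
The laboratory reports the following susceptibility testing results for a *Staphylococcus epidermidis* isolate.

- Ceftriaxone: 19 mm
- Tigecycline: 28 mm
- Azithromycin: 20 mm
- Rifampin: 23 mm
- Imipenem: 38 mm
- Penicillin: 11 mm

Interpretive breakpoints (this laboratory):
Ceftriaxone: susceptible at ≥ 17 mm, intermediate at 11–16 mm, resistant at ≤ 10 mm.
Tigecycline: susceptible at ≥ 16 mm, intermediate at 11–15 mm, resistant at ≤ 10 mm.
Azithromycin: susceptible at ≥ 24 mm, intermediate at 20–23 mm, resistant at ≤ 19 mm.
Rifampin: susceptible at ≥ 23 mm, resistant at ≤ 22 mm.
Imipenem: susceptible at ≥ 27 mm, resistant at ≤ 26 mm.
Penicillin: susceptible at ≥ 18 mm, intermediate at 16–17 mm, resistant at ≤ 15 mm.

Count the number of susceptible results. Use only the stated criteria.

Ceftriaxone (19 mm) ≥ 17 mm ⇒ susceptible
Tigecycline (28 mm) ≥ 16 mm → Susceptible
Azithromycin 20 mm: in 20–23 mm — intermediate
Rifampin: 23 mm is ≥ 23 mm — Susceptible
Imipenem: 38 mm is ≥ 27 mm ⇒ S
Penicillin 11 mm: ≤ 15 mm ⇒ resistant
Susceptible: 4

4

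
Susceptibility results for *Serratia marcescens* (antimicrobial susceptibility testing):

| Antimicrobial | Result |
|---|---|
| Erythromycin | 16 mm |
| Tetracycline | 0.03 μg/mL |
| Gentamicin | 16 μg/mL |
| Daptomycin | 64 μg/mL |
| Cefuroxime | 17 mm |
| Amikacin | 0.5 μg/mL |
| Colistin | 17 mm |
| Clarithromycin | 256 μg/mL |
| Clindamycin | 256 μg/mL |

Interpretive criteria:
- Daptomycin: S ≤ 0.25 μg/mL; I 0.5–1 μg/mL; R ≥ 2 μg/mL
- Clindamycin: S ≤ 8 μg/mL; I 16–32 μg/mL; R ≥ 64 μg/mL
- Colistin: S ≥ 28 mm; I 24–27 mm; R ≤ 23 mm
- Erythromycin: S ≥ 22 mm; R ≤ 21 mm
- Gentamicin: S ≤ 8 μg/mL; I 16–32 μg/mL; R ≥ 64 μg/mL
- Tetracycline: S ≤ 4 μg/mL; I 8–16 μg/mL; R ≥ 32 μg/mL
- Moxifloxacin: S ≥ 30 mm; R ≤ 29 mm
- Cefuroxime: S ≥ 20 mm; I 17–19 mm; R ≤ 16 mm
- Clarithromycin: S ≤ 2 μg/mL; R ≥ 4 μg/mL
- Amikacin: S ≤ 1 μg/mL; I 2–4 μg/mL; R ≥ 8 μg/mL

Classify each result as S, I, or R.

Erythromycin: 16 mm is ≤ 21 mm ⇒ Resistant
Tetracycline: 0.03 μg/mL is ≤ 4 μg/mL ⇒ Susceptible
Gentamicin (16 μg/mL) in 16–32 μg/mL — intermediate
Daptomycin (64 μg/mL) ≥ 2 μg/mL — resistant
Cefuroxime: 17 mm is in 17–19 mm → Intermediate
Amikacin 0.5 μg/mL: ≤ 1 μg/mL ⇒ S
Colistin: 17 mm is ≤ 23 mm → R
Clarithromycin 256 μg/mL: ≥ 4 μg/mL → resistant
Clindamycin: 256 μg/mL is ≥ 64 μg/mL → Resistant

R, S, I, R, I, S, R, R, R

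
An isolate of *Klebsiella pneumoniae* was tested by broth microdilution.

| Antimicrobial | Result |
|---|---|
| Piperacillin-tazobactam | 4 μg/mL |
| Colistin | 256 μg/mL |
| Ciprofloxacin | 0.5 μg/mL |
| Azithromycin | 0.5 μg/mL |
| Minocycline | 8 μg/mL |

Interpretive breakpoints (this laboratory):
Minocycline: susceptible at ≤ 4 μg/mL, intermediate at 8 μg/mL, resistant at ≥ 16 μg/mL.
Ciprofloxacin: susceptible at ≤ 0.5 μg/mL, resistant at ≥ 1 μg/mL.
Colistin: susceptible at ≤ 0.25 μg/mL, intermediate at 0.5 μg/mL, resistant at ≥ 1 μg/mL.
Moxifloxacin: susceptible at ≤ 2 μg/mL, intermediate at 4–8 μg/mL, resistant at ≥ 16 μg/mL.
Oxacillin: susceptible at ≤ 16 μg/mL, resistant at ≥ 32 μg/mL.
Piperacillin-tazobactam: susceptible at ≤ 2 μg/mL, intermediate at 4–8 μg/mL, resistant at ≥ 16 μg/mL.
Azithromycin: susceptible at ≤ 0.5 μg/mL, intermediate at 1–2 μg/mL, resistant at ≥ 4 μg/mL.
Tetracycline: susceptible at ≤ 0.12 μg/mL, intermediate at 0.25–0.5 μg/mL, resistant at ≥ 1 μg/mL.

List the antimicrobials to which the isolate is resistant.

colistin

Piperacillin-tazobactam (4 μg/mL) in 4–8 μg/mL ⇒ intermediate
Colistin (256 μg/mL) ≥ 1 μg/mL ⇒ resistant
Ciprofloxacin (0.5 μg/mL) ≤ 0.5 μg/mL → susceptible
Azithromycin 0.5 μg/mL: ≤ 0.5 μg/mL ⇒ S
Minocycline 8 μg/mL: = 8 μg/mL ⇒ intermediate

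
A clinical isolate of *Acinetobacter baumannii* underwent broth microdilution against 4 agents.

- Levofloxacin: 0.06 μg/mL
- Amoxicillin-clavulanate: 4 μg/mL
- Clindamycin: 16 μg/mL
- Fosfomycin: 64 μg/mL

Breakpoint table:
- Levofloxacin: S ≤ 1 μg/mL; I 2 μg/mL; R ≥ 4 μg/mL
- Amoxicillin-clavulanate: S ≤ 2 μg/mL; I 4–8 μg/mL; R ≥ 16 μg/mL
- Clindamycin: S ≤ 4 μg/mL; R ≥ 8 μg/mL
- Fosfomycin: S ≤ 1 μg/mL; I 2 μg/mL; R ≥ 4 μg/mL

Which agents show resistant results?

Levofloxacin: 0.06 μg/mL is ≤ 1 μg/mL → S
Amoxicillin-clavulanate (4 μg/mL) in 4–8 μg/mL → intermediate
Clindamycin 16 μg/mL: ≥ 8 μg/mL — Resistant
Fosfomycin (64 μg/mL) ≥ 4 μg/mL — resistant

clindamycin, fosfomycin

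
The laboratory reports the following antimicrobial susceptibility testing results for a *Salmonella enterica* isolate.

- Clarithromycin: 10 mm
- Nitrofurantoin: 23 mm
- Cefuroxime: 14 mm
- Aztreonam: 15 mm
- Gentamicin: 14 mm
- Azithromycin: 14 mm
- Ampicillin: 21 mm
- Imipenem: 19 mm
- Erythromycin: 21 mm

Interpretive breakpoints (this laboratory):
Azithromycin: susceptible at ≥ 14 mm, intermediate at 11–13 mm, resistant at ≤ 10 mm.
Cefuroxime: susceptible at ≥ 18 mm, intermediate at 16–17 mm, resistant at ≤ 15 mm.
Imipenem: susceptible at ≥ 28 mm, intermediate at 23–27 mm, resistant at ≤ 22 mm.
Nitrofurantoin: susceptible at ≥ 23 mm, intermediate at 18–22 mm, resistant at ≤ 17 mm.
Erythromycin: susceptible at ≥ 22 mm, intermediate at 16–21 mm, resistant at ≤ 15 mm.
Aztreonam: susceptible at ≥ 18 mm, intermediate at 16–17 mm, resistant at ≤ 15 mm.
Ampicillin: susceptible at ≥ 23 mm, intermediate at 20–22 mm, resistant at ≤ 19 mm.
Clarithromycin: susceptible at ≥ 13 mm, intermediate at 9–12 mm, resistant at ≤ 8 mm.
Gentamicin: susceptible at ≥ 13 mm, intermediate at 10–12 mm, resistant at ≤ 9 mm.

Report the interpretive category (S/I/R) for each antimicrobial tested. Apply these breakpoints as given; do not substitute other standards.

Clarithromycin: 10 mm is in 9–12 mm — intermediate
Nitrofurantoin: 23 mm is ≥ 23 mm — S
Cefuroxime (14 mm) ≤ 15 mm ⇒ Resistant
Aztreonam 15 mm: ≤ 15 mm → R
Gentamicin 14 mm: ≥ 13 mm → susceptible
Azithromycin (14 mm) ≥ 14 mm ⇒ S
Ampicillin: 21 mm is in 20–22 mm ⇒ I
Imipenem 19 mm: ≤ 22 mm ⇒ resistant
Erythromycin (21 mm) in 16–21 mm — intermediate

I, S, R, R, S, S, I, R, I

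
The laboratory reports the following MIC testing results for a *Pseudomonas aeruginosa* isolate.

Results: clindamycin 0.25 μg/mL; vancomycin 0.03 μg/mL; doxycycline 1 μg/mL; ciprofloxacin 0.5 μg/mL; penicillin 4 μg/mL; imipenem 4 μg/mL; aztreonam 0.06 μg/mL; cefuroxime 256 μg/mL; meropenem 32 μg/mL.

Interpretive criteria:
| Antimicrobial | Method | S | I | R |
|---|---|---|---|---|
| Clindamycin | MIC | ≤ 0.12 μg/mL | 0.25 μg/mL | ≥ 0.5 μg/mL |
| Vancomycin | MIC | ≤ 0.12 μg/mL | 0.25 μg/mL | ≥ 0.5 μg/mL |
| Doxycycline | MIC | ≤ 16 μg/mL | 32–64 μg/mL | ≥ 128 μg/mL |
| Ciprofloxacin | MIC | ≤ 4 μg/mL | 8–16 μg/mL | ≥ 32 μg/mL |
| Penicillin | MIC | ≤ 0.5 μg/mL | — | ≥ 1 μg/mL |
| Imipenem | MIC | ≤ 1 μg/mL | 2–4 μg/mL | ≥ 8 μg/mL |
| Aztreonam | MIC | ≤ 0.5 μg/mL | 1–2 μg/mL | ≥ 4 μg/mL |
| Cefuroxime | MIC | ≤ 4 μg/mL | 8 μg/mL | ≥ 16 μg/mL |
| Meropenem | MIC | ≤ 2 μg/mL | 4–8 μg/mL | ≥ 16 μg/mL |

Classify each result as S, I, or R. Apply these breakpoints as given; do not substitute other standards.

Clindamycin (0.25 μg/mL) = 0.25 μg/mL — intermediate
Vancomycin (0.03 μg/mL) ≤ 0.12 μg/mL → Susceptible
Doxycycline: 1 μg/mL is ≤ 16 μg/mL → S
Ciprofloxacin 0.5 μg/mL: ≤ 4 μg/mL ⇒ S
Penicillin 4 μg/mL: ≥ 1 μg/mL — R
Imipenem (4 μg/mL) in 2–4 μg/mL → I
Aztreonam: 0.06 μg/mL is ≤ 0.5 μg/mL — susceptible
Cefuroxime 256 μg/mL: ≥ 16 μg/mL → Resistant
Meropenem 32 μg/mL: ≥ 16 μg/mL — resistant

I, S, S, S, R, I, S, R, R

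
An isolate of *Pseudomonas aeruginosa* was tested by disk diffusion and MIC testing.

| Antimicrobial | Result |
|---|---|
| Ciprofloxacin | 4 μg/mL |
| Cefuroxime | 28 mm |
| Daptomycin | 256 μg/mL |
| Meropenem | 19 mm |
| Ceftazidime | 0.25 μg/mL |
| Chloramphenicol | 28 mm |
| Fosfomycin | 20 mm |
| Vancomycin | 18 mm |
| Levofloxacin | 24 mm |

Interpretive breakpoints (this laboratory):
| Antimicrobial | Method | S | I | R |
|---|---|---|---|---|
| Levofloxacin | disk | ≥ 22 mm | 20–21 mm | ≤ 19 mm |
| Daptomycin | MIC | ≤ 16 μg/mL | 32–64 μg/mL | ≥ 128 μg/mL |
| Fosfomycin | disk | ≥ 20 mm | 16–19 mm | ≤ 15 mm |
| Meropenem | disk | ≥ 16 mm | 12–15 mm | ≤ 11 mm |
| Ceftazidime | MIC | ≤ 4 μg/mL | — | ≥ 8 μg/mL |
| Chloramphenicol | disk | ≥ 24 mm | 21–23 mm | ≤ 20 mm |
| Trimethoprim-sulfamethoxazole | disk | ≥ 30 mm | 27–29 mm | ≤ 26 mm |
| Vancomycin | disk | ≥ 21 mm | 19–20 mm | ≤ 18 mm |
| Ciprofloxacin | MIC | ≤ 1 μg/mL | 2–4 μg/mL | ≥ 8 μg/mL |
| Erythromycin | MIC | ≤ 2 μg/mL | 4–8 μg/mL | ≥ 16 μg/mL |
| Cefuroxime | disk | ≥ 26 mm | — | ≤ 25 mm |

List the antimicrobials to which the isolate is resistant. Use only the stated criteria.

Ciprofloxacin 4 μg/mL: in 2–4 μg/mL ⇒ intermediate
Cefuroxime: 28 mm is ≥ 26 mm → Susceptible
Daptomycin: 256 μg/mL is ≥ 128 μg/mL — resistant
Meropenem 19 mm: ≥ 16 mm → S
Ceftazidime: 0.25 μg/mL is ≤ 4 μg/mL — susceptible
Chloramphenicol: 28 mm is ≥ 24 mm → Susceptible
Fosfomycin: 20 mm is ≥ 20 mm → S
Vancomycin (18 mm) ≤ 18 mm ⇒ R
Levofloxacin 24 mm: ≥ 22 mm → S

daptomycin, vancomycin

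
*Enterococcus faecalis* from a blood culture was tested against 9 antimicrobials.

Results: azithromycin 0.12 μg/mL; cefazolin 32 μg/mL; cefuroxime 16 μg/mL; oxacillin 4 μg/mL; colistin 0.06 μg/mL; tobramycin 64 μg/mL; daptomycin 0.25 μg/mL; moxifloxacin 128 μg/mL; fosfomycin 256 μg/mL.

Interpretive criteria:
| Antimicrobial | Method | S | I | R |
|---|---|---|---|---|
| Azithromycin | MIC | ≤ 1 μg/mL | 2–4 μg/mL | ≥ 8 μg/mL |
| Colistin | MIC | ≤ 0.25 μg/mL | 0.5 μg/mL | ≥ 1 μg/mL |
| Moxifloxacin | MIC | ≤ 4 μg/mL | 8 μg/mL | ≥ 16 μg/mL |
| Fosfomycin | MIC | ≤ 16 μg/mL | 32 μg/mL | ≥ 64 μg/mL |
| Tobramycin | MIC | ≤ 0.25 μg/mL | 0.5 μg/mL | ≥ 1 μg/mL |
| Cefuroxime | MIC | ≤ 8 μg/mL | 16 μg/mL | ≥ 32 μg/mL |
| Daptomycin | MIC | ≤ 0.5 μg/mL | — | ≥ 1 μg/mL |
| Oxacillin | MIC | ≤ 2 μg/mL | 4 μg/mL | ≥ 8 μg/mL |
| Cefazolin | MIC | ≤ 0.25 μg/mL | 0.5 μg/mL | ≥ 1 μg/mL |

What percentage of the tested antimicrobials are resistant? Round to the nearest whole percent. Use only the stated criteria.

Azithromycin: 0.12 μg/mL is ≤ 1 μg/mL — susceptible
Cefazolin: 32 μg/mL is ≥ 1 μg/mL ⇒ Resistant
Cefuroxime (16 μg/mL) = 16 μg/mL → Intermediate
Oxacillin (4 μg/mL) = 4 μg/mL — intermediate
Colistin: 0.06 μg/mL is ≤ 0.25 μg/mL — susceptible
Tobramycin (64 μg/mL) ≥ 1 μg/mL ⇒ R
Daptomycin (0.25 μg/mL) ≤ 0.5 μg/mL ⇒ susceptible
Moxifloxacin 128 μg/mL: ≥ 16 μg/mL — R
Fosfomycin 256 μg/mL: ≥ 64 μg/mL → Resistant
Resistant: 4/9

44%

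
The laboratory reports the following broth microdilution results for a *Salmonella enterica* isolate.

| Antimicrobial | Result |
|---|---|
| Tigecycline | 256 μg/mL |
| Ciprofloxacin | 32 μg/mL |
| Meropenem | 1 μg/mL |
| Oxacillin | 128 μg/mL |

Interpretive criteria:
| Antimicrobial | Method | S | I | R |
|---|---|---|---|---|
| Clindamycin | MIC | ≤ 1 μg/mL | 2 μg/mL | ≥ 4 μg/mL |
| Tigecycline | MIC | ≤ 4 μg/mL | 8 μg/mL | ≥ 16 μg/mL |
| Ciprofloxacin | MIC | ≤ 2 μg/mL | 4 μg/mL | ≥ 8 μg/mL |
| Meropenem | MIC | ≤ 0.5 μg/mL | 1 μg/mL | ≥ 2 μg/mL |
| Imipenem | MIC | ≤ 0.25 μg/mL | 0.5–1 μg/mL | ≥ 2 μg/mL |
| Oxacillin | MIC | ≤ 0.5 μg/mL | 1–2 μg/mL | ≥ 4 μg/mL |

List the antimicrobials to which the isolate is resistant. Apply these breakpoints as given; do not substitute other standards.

Tigecycline: 256 μg/mL is ≥ 16 μg/mL → resistant
Ciprofloxacin (32 μg/mL) ≥ 8 μg/mL ⇒ R
Meropenem: 1 μg/mL is = 1 μg/mL → Intermediate
Oxacillin: 128 μg/mL is ≥ 4 μg/mL ⇒ R

tigecycline, ciprofloxacin, oxacillin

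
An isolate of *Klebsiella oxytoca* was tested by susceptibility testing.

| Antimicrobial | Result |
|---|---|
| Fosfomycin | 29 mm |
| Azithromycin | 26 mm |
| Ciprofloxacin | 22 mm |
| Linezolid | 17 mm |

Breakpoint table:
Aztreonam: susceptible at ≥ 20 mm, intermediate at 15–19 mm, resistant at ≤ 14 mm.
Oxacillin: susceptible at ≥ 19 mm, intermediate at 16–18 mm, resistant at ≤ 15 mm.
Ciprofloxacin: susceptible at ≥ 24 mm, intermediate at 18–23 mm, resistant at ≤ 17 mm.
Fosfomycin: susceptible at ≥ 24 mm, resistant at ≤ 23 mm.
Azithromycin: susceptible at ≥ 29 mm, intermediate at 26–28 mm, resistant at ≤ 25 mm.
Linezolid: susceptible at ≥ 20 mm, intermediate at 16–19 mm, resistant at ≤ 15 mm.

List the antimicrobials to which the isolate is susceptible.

fosfomycin

Fosfomycin (29 mm) ≥ 24 mm ⇒ susceptible
Azithromycin (26 mm) in 26–28 mm ⇒ intermediate
Ciprofloxacin 22 mm: in 18–23 mm ⇒ Intermediate
Linezolid (17 mm) in 16–19 mm — intermediate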